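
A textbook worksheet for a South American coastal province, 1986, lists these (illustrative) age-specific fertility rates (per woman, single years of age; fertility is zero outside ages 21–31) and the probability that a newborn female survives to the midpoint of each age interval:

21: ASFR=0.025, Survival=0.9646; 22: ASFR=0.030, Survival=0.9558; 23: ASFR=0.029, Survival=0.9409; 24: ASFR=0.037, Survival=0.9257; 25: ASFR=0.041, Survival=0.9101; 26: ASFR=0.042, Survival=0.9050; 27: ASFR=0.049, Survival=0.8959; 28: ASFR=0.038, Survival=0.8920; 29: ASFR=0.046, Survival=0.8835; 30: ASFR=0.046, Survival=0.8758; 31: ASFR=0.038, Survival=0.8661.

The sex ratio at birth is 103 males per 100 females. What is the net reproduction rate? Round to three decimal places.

0.188

Proportion female at birth = 100 / (100 + 103) = 0.49261.
Survival-weighted fertility by age (1·fₓ·Sₓ):
  21: 1 × 0.025 × 0.9646 = 0.02412
  22: 1 × 0.030 × 0.9558 = 0.02867
  23: 1 × 0.029 × 0.9409 = 0.02729
  24: 1 × 0.037 × 0.9257 = 0.03425
  25: 1 × 0.041 × 0.9101 = 0.03731
  26: 1 × 0.042 × 0.9050 = 0.03801
  27: 1 × 0.049 × 0.8959 = 0.04390
  28: 1 × 0.038 × 0.8920 = 0.03390
  29: 1 × 0.046 × 0.8835 = 0.04064
  30: 1 × 0.046 × 0.8758 = 0.04029
  31: 1 × 0.038 × 0.8661 = 0.03291
Sum = 0.38129
NRR = 0.49261 × 0.38129 = 0.18783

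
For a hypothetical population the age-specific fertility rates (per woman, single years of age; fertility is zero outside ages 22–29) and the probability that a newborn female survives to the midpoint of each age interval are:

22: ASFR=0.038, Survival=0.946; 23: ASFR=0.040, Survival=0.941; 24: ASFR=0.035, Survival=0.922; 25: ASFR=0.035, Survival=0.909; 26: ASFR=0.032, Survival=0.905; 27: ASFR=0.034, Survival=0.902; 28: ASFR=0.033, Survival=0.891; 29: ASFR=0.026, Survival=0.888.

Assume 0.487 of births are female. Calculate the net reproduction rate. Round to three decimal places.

Proportion female at birth = 0.487.
Per-age-group product (1 × ASFR × survival probability):
  22: 1 × 0.038 × 0.946 = 0.03595
  23: 1 × 0.040 × 0.941 = 0.03764
  24: 1 × 0.035 × 0.922 = 0.03227
  25: 1 × 0.035 × 0.909 = 0.03182
  26: 1 × 0.032 × 0.905 = 0.02896
  27: 1 × 0.034 × 0.902 = 0.03067
  28: 1 × 0.033 × 0.891 = 0.02940
  29: 1 × 0.026 × 0.888 = 0.02309
Sum = 0.24980
NRR = 0.487 × 0.24980 = 0.12165
An NRR under 1 implies long-run decline under these rates.

0.122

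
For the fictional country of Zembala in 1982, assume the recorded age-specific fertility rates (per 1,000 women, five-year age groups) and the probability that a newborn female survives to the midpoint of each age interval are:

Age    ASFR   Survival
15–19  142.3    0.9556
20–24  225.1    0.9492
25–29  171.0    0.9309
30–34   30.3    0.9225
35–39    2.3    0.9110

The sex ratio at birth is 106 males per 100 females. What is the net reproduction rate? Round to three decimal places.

Proportion female at birth = 100 / (100 + 106) = 0.48544.
Each age group contributes 5 × ASFR × survival:
  15–19: 5 × 142.3/1000 × 0.9556 = 0.67991
  20–24: 5 × 225.1/1000 × 0.9492 = 1.06832
  25–29: 5 × 171.0/1000 × 0.9309 = 0.79592
  30–34: 5 × 30.3/1000 × 0.9225 = 0.13976
  35–39: 5 × 2.3/1000 × 0.9110 = 0.01048
Sum = 2.69439
NRR = 0.48544 × 2.69439 = 1.30796

1.308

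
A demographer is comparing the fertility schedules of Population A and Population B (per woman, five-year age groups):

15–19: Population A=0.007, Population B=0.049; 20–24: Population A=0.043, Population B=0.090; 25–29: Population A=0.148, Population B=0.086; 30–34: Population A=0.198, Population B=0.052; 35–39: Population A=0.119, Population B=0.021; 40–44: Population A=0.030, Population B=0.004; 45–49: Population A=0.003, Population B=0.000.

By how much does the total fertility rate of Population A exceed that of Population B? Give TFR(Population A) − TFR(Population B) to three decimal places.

1.230

Population A:
  Sum of ASFRs = 0.007 + 0.043 + 0.148 + 0.198 + 0.119 + 0.030 + 0.003 = 0.548
  TFR = 5 × 0.548 = 2.74
Population B:
  Sum of ASFRs = 0.049 + 0.090 + 0.086 + 0.052 + 0.021 + 0.004 + 0.000 = 0.302
  TFR = 5 × 0.302 = 1.51
Difference = 2.74 − 1.51 = 1.23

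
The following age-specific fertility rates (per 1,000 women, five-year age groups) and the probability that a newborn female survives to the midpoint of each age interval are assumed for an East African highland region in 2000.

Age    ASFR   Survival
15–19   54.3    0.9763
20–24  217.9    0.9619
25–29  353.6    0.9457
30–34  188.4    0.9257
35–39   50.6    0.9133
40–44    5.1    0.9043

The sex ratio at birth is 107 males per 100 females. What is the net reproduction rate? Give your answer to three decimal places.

Proportion female at birth = 100 / (100 + 107) = 0.48309.
Weighting each age-specific rate by interval width and survival:
  15–19: 5 × 54.3/1000 × 0.9763 = 0.26507
  20–24: 5 × 217.9/1000 × 0.9619 = 1.04799
  25–29: 5 × 353.6/1000 × 0.9457 = 1.67200
  30–34: 5 × 188.4/1000 × 0.9257 = 0.87201
  35–39: 5 × 50.6/1000 × 0.9133 = 0.23106
  40–44: 5 × 5.1/1000 × 0.9043 = 0.02306
Sum = 4.11119
NRR = 0.48309 × 4.11119 = 1.98607
With NRR above 1 the population is above replacement fertility.

1.986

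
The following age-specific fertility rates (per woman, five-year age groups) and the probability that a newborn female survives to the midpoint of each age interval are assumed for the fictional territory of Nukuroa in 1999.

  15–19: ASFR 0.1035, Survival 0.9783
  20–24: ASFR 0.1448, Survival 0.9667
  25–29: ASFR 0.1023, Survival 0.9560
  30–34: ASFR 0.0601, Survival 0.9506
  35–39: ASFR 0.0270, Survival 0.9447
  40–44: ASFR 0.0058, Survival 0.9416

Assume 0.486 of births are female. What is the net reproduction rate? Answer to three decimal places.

1.038

Proportion female at birth = 0.486.
Each age group contributes 5 × ASFR × survival:
  15–19: 5 × 0.1035 × 0.9783 = 0.50627
  20–24: 5 × 0.1448 × 0.9667 = 0.69989
  25–29: 5 × 0.1023 × 0.9560 = 0.48899
  30–34: 5 × 0.0601 × 0.9506 = 0.28566
  35–39: 5 × 0.0270 × 0.9447 = 0.12753
  40–44: 5 × 0.0058 × 0.9416 = 0.02731
Sum = 2.13565
NRR = 0.486 × 2.13565 = 1.03793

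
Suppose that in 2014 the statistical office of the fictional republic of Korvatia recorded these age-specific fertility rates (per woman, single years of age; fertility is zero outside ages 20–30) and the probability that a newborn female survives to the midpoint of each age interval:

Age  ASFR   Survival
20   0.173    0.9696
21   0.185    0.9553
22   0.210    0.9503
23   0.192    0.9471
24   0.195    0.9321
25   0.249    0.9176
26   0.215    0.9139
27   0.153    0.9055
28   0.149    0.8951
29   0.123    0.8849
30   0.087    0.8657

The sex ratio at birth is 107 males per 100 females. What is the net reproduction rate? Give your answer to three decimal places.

Proportion female at birth = 100 / (100 + 107) = 0.48309.
Per-age-group product (1 × ASFR × survival probability):
  20: 1 × 0.173 × 0.9696 = 0.16774
  21: 1 × 0.185 × 0.9553 = 0.17673
  22: 1 × 0.210 × 0.9503 = 0.19956
  23: 1 × 0.192 × 0.9471 = 0.18184
  24: 1 × 0.195 × 0.9321 = 0.18176
  25: 1 × 0.249 × 0.9176 = 0.22848
  26: 1 × 0.215 × 0.9139 = 0.19649
  27: 1 × 0.153 × 0.9055 = 0.13854
  28: 1 × 0.149 × 0.8951 = 0.13337
  29: 1 × 0.123 × 0.8849 = 0.10884
  30: 1 × 0.087 × 0.8657 = 0.07532
Sum = 1.78867
NRR = 0.48309 × 1.78867 = 0.86409
NRR < 1, so the cohort does not fully replace itself.

0.864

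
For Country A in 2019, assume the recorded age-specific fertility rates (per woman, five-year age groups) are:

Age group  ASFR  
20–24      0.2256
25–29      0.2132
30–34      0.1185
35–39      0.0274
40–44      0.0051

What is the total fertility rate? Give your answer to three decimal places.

2.949

Sum of ASFRs = 0.2256 + 0.2132 + 0.1185 + 0.0274 + 0.0051 = 0.5898
TFR = 5 × 0.5898 = 2.949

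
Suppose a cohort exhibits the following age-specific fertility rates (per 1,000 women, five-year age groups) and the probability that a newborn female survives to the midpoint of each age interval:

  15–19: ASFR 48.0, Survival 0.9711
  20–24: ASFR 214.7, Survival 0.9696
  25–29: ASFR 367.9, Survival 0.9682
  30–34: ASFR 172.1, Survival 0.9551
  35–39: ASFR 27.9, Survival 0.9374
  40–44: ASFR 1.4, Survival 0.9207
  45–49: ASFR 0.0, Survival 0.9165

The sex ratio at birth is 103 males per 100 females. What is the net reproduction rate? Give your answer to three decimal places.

Proportion female at birth = 100 / (100 + 103) = 0.49261.
Weighting each age-specific rate by interval width and survival:
  15–19: 5 × 48.0/1000 × 0.9711 = 0.23306
  20–24: 5 × 214.7/1000 × 0.9696 = 1.04087
  25–29: 5 × 367.9/1000 × 0.9682 = 1.78100
  30–34: 5 × 172.1/1000 × 0.9551 = 0.82186
  35–39: 5 × 27.9/1000 × 0.9374 = 0.13077
  40–44: 5 × 1.4/1000 × 0.9207 = 0.00644
  45–49: 5 × 0.0/1000 × 0.9165 = 0.00000
Sum = 4.01400
NRR = 0.49261 × 4.01400 = 1.97734
An NRR exceeding 1 indicates intrinsic growth under these rates.

1.977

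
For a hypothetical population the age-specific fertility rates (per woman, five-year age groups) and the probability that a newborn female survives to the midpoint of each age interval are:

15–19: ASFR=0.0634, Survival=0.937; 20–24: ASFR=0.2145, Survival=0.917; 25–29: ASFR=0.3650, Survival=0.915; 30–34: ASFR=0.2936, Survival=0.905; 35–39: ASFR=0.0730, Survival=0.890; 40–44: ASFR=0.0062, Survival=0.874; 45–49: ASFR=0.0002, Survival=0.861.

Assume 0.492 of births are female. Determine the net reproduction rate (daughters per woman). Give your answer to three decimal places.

Proportion female at birth = 0.492.
Weighting each age-specific rate by interval width and survival:
  15–19: 5 × 0.0634 × 0.937 = 0.29703
  20–24: 5 × 0.2145 × 0.917 = 0.98348
  25–29: 5 × 0.3650 × 0.915 = 1.66988
  30–34: 5 × 0.2936 × 0.905 = 1.32854
  35–39: 5 × 0.0730 × 0.890 = 0.32485
  40–44: 5 × 0.0062 × 0.874 = 0.02709
  45–49: 5 × 0.0002 × 0.861 = 0.00086
Sum = 4.63173
NRR = 0.492 × 4.63173 = 2.27881
An NRR exceeding 1 indicates intrinsic growth under these rates.

2.279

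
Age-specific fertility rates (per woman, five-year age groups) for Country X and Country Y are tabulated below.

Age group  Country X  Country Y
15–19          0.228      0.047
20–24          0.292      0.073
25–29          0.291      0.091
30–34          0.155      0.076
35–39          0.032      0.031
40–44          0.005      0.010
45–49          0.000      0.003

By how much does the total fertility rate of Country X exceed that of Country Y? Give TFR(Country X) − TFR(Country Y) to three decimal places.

3.360

Country X:
  Sum of ASFRs = 0.228 + 0.292 + 0.291 + 0.155 + 0.032 + 0.005 + 0.000 = 1.003
  TFR = 5 × 1.003 = 5.015
Country Y:
  Sum of ASFRs = 0.047 + 0.073 + 0.091 + 0.076 + 0.031 + 0.010 + 0.003 = 0.331
  TFR = 5 × 0.331 = 1.655
Difference = 5.015 − 1.655 = 3.36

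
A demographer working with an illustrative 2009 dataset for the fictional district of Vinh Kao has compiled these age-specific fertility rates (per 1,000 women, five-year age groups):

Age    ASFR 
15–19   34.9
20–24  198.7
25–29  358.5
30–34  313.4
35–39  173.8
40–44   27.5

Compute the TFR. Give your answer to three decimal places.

Sum of ASFRs = 34.9 + 198.7 + 358.5 + 313.4 + 173.8 + 27.5 = 1106.8
TFR = 5 × 1106.8 / 1000 = 5.534

5.534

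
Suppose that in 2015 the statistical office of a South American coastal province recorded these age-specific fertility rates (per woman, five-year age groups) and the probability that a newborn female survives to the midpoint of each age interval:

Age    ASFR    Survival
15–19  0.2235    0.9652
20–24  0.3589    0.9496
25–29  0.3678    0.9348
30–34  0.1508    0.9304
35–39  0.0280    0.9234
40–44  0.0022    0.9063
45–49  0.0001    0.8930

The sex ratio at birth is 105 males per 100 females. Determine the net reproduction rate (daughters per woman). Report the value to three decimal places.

2.606

Proportion female at birth = 100 / (100 + 105) = 0.48780.
Per-age-group product (5 × ASFR × survival probability):
  15–19: 5 × 0.2235 × 0.9652 = 1.07861
  20–24: 5 × 0.3589 × 0.9496 = 1.70406
  25–29: 5 × 0.3678 × 0.9348 = 1.71910
  30–34: 5 × 0.1508 × 0.9304 = 0.70152
  35–39: 5 × 0.0280 × 0.9234 = 0.12928
  40–44: 5 × 0.0022 × 0.9063 = 0.00997
  45–49: 5 × 0.0001 × 0.8930 = 0.00045
Sum = 5.34299
NRR = 0.48780 × 5.34299 = 2.60631
NRR > 1, so each generation more than replaces itself.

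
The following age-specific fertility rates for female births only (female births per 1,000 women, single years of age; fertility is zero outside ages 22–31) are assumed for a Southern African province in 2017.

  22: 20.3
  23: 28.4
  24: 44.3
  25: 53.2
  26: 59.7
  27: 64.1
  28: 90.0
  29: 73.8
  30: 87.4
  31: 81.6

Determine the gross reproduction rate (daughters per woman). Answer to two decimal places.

0.60

Sum of female ASFRs = 20.3 + 28.4 + 44.3 + 53.2 + 59.7 + 64.1 + 90.0 + 73.8 + 87.4 + 81.6 = 602.8
GRR = 602.8 / 1000 = 0.6028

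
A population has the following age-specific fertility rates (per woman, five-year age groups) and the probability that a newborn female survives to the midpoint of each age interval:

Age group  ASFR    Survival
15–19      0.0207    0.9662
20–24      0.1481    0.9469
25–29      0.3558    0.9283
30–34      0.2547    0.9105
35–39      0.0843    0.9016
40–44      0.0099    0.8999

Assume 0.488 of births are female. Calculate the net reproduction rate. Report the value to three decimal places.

Proportion female at birth = 0.488.
Weighting each age-specific rate by interval width and survival:
  15–19: 5 × 0.0207 × 0.9662 = 0.10000
  20–24: 5 × 0.1481 × 0.9469 = 0.70118
  25–29: 5 × 0.3558 × 0.9283 = 1.65145
  30–34: 5 × 0.2547 × 0.9105 = 1.15952
  35–39: 5 × 0.0843 × 0.9016 = 0.38002
  40–44: 5 × 0.0099 × 0.8999 = 0.04455
Sum = 4.03672
NRR = 0.488 × 4.03672 = 1.96992
An NRR exceeding 1 indicates intrinsic growth under these rates.

1.970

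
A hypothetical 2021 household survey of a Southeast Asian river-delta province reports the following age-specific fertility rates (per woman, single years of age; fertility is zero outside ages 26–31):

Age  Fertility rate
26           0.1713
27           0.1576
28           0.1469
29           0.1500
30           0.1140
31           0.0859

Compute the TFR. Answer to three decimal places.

0.826

Sum of ASFRs = 0.1713 + 0.1576 + 0.1469 + 0.1500 + 0.1140 + 0.0859 = 0.8257
TFR = 0.8257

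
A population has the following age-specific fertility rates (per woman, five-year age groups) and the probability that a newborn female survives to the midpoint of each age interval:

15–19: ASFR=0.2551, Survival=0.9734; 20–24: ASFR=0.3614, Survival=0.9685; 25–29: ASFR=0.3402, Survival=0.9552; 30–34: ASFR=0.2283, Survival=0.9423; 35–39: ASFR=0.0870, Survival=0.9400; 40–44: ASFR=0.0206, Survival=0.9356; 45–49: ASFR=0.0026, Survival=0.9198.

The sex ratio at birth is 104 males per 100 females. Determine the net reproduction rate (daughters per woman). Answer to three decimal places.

Proportion female at birth = 100 / (100 + 104) = 0.49020.
Per-age-group product (5 × ASFR × survival probability):
  15–19: 5 × 0.2551 × 0.9734 = 1.24157
  20–24: 5 × 0.3614 × 0.9685 = 1.75008
  25–29: 5 × 0.3402 × 0.9552 = 1.62480
  30–34: 5 × 0.2283 × 0.9423 = 1.07564
  35–39: 5 × 0.0870 × 0.9400 = 0.40890
  40–44: 5 × 0.0206 × 0.9356 = 0.09637
  45–49: 5 × 0.0026 × 0.9198 = 0.01196
Sum = 6.20932
NRR = 0.49020 × 6.20932 = 3.04381
An NRR exceeding 1 indicates intrinsic growth under these rates.

3.044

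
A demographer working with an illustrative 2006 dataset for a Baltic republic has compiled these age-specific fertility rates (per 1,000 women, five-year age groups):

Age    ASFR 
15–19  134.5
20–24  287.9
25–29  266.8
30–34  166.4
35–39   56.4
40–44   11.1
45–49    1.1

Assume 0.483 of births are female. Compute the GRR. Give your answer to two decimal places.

Proportion female at birth = 0.483.
Sum of ASFRs = 134.5 + 287.9 + 266.8 + 166.4 + 56.4 + 11.1 + 1.1 = 924.2
TFR = 5 × 924.2 / 1000 = 4.621
GRR = 0.483 × 4.621 = 2.23194

2.23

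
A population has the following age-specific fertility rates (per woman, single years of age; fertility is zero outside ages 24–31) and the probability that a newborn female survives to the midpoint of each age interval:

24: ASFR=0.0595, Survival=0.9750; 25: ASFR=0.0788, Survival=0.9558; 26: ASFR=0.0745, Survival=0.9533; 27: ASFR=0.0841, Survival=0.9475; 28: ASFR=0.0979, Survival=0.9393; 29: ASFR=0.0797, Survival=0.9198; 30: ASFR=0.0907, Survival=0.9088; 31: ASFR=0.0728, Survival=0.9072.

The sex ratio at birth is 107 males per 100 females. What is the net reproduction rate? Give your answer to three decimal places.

0.289

Proportion female at birth = 100 / (100 + 107) = 0.48309.
Survival-weighted fertility by age (1·fₓ·Sₓ):
  24: 1 × 0.0595 × 0.9750 = 0.05801
  25: 1 × 0.0788 × 0.9558 = 0.07532
  26: 1 × 0.0745 × 0.9533 = 0.07102
  27: 1 × 0.0841 × 0.9475 = 0.07968
  28: 1 × 0.0979 × 0.9393 = 0.09196
  29: 1 × 0.0797 × 0.9198 = 0.07331
  30: 1 × 0.0907 × 0.9088 = 0.08243
  31: 1 × 0.0728 × 0.9072 = 0.06604
Sum = 0.59777
NRR = 0.48309 × 0.59777 = 0.28878
An NRR under 1 implies long-run decline under these rates.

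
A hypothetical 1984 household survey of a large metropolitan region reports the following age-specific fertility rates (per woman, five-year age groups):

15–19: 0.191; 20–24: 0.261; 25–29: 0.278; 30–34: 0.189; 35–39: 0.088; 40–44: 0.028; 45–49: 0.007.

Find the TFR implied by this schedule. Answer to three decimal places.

5.210

Sum of ASFRs = 0.191 + 0.261 + 0.278 + 0.189 + 0.088 + 0.028 + 0.007 = 1.042
TFR = 5 × 1.042 = 5.21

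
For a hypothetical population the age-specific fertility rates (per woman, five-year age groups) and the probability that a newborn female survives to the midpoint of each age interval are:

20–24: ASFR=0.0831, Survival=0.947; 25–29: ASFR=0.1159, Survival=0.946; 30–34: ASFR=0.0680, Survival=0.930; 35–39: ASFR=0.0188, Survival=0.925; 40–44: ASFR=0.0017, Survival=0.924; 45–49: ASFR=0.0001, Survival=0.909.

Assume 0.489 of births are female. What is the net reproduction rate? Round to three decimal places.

0.662

Proportion female at birth = 0.489.
Survival-weighted fertility by age (5·fₓ·Sₓ):
  20–24: 5 × 0.0831 × 0.947 = 0.39348
  25–29: 5 × 0.1159 × 0.946 = 0.54821
  30–34: 5 × 0.0680 × 0.930 = 0.31620
  35–39: 5 × 0.0188 × 0.925 = 0.08695
  40–44: 5 × 0.0017 × 0.924 = 0.00785
  45–49: 5 × 0.0001 × 0.909 = 0.00045
Sum = 1.35314
NRR = 0.489 × 1.35314 = 0.66169
With NRR below 1 the population is below replacement fertility.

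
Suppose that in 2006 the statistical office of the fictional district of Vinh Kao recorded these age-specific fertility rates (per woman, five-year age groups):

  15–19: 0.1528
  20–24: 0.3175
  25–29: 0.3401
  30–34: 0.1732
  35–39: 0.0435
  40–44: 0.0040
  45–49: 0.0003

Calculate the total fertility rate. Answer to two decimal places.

5.16

Sum of ASFRs = 0.1528 + 0.3175 + 0.3401 + 0.1732 + 0.0435 + 0.0040 + 0.0003 = 1.0314
TFR = 5 × 1.0314 = 5.157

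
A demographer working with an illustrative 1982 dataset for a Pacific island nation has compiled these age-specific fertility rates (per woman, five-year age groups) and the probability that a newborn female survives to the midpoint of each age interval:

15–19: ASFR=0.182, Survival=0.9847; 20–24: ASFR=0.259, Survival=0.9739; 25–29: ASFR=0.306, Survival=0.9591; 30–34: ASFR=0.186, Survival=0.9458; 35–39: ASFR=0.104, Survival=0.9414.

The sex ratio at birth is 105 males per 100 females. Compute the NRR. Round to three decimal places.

Proportion female at birth = 100 / (100 + 105) = 0.48780.
Per-age-group product (5 × ASFR × survival probability):
  15–19: 5 × 0.182 × 0.9847 = 0.89608
  20–24: 5 × 0.259 × 0.9739 = 1.26120
  25–29: 5 × 0.306 × 0.9591 = 1.46742
  30–34: 5 × 0.186 × 0.9458 = 0.87959
  35–39: 5 × 0.104 × 0.9414 = 0.48953
Sum = 4.99382
NRR = 0.48780 × 4.99382 = 2.43599

2.436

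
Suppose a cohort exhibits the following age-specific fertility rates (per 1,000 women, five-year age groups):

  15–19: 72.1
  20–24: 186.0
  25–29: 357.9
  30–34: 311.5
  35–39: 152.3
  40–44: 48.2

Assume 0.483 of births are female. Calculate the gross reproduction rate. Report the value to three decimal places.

Proportion female at birth = 0.483.
Sum of ASFRs = 72.1 + 186.0 + 357.9 + 311.5 + 152.3 + 48.2 = 1128.0
TFR = 5 × 1128.0 / 1000 = 5.64
GRR = 0.483 × 5.64 = 2.72412

2.724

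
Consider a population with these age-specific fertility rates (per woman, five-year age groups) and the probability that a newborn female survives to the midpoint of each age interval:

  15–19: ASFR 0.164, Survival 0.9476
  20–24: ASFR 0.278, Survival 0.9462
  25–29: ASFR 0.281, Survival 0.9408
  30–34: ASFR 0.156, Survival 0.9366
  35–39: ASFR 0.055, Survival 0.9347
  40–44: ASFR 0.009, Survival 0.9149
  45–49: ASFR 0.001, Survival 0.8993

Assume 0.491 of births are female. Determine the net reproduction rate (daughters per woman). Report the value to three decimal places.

2.184

Proportion female at birth = 0.491.
Each age group contributes 5 × ASFR × survival:
  15–19: 5 × 0.164 × 0.9476 = 0.77703
  20–24: 5 × 0.278 × 0.9462 = 1.31522
  25–29: 5 × 0.281 × 0.9408 = 1.32182
  30–34: 5 × 0.156 × 0.9366 = 0.73055
  35–39: 5 × 0.055 × 0.9347 = 0.25704
  40–44: 5 × 0.009 × 0.9149 = 0.04117
  45–49: 5 × 0.001 × 0.8993 = 0.00450
Sum = 4.44733
NRR = 0.491 × 4.44733 = 2.18364
With NRR above 1 the population is above replacement fertility.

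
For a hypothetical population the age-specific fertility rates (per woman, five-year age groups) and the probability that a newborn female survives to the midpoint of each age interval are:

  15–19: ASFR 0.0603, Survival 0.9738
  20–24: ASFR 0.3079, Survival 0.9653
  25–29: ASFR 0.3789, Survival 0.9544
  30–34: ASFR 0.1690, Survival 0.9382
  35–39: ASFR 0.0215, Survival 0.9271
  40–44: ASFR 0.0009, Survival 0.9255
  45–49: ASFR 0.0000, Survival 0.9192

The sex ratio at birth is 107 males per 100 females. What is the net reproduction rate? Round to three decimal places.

Proportion female at birth = 100 / (100 + 107) = 0.48309.
Each age group contributes 5 × ASFR × survival:
  15–19: 5 × 0.0603 × 0.9738 = 0.29360
  20–24: 5 × 0.3079 × 0.9653 = 1.48608
  25–29: 5 × 0.3789 × 0.9544 = 1.80811
  30–34: 5 × 0.1690 × 0.9382 = 0.79278
  35–39: 5 × 0.0215 × 0.9271 = 0.09966
  40–44: 5 × 0.0009 × 0.9255 = 0.00416
  45–49: 5 × 0.0000 × 0.9192 = 0.00000
Sum = 4.48439
NRR = 0.48309 × 4.48439 = 2.16636

2.166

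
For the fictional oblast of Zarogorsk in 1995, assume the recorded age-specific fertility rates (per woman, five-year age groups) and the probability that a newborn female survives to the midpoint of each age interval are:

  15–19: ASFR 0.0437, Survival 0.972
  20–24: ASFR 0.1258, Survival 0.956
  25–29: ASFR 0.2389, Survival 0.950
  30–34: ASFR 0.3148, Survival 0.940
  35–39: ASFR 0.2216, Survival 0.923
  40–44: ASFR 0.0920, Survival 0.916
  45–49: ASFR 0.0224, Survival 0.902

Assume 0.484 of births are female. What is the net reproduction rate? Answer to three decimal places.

Proportion female at birth = 0.484.
Weighting each age-specific rate by interval width and survival:
  15–19: 5 × 0.0437 × 0.972 = 0.21238
  20–24: 5 × 0.1258 × 0.956 = 0.60132
  25–29: 5 × 0.2389 × 0.950 = 1.13478
  30–34: 5 × 0.3148 × 0.940 = 1.47956
  35–39: 5 × 0.2216 × 0.923 = 1.02268
  40–44: 5 × 0.0920 × 0.916 = 0.42136
  45–49: 5 × 0.0224 × 0.902 = 0.10102
Sum = 4.97310
NRR = 0.484 × 4.97310 = 2.40698

2.407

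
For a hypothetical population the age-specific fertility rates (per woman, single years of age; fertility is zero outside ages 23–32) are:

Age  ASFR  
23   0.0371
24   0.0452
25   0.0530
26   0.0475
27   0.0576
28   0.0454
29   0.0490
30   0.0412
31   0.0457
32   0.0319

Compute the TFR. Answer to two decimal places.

0.45

Sum of ASFRs = 0.0371 + 0.0452 + 0.0530 + 0.0475 + 0.0576 + 0.0454 + 0.0490 + 0.0412 + 0.0457 + 0.0319 = 0.4536
TFR = 0.4536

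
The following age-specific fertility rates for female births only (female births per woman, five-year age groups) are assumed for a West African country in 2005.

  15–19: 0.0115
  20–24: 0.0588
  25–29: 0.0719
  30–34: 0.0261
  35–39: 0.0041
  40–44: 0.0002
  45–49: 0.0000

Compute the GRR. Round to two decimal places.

0.86

Sum of female ASFRs = 0.0115 + 0.0588 + 0.0719 + 0.0261 + 0.0041 + 0.0002 + 0.0000 = 0.1726
GRR = 5 × 0.1726 = 0.863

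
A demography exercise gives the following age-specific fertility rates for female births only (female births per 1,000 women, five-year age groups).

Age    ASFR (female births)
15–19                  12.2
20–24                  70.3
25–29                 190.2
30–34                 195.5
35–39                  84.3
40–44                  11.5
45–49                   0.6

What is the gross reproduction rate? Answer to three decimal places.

Sum of female ASFRs = 12.2 + 70.3 + 190.2 + 195.5 + 84.3 + 11.5 + 0.6 = 564.6
GRR = 5 × 564.6 / 1000 = 2.823

2.823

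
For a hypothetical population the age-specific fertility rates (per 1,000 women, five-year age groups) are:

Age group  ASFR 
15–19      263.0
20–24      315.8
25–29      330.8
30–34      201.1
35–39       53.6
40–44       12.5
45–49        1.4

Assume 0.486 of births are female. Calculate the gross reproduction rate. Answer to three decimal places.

2.863

Proportion female at birth = 0.486.
Sum of ASFRs = 263.0 + 315.8 + 330.8 + 201.1 + 53.6 + 12.5 + 1.4 = 1178.2
TFR = 5 × 1178.2 / 1000 = 5.891
GRR = 0.486 × 5.891 = 2.86303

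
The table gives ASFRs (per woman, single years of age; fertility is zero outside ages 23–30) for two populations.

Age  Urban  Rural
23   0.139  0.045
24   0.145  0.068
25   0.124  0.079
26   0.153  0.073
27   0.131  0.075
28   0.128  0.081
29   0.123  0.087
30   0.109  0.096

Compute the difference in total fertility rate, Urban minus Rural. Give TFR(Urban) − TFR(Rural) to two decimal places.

0.45

Urban:
  Sum of ASFRs = 0.139 + 0.145 + 0.124 + 0.153 + 0.131 + 0.128 + 0.123 + 0.109 = 1.052
  TFR = 1.052
Rural:
  Sum of ASFRs = 0.045 + 0.068 + 0.079 + 0.073 + 0.075 + 0.081 + 0.087 + 0.096 = 0.604
  TFR = 0.604
Difference = 1.052 − 0.604 = 0.448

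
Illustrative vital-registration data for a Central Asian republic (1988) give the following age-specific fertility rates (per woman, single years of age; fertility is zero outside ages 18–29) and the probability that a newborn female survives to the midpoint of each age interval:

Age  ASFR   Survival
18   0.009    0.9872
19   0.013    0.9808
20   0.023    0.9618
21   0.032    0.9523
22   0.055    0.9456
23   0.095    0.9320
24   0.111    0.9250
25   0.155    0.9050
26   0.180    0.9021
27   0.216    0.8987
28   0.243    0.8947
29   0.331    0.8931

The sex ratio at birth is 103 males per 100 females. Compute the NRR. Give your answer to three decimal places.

Proportion female at birth = 100 / (100 + 103) = 0.49261.
Each age group contributes 1 × ASFR × survival:
  18: 1 × 0.009 × 0.9872 = 0.00888
  19: 1 × 0.013 × 0.9808 = 0.01275
  20: 1 × 0.023 × 0.9618 = 0.02212
  21: 1 × 0.032 × 0.9523 = 0.03047
  22: 1 × 0.055 × 0.9456 = 0.05201
  23: 1 × 0.095 × 0.9320 = 0.08854
  24: 1 × 0.111 × 0.9250 = 0.10268
  25: 1 × 0.155 × 0.9050 = 0.14028
  26: 1 × 0.180 × 0.9021 = 0.16238
  27: 1 × 0.216 × 0.8987 = 0.19412
  28: 1 × 0.243 × 0.8947 = 0.21741
  29: 1 × 0.331 × 0.8931 = 0.29562
Sum = 1.32726
NRR = 0.49261 × 1.32726 = 0.65382

0.654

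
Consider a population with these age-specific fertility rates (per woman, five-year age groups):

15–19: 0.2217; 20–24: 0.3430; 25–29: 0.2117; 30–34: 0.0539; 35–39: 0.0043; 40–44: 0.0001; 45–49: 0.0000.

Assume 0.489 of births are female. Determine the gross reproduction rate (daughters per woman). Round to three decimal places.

2.041

Proportion female at birth = 0.489.
Sum of ASFRs = 0.2217 + 0.3430 + 0.2117 + 0.0539 + 0.0043 + 0.0001 + 0.0000 = 0.8347
TFR = 5 × 0.8347 = 4.1735
GRR = 0.489 × 4.1735 = 2.04084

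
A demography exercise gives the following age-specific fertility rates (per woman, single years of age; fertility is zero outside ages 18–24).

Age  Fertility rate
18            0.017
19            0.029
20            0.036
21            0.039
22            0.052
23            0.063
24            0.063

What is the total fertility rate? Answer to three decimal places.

0.299

Sum of ASFRs = 0.017 + 0.029 + 0.036 + 0.039 + 0.052 + 0.063 + 0.063 = 0.299
TFR = 0.299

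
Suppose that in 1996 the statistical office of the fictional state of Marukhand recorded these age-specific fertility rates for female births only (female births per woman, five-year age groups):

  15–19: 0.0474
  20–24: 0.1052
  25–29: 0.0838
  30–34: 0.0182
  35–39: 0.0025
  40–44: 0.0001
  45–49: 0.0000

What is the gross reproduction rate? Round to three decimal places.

Sum of female ASFRs = 0.0474 + 0.1052 + 0.0838 + 0.0182 + 0.0025 + 0.0001 + 0.0000 = 0.2572
GRR = 5 × 0.2572 = 1.286

1.286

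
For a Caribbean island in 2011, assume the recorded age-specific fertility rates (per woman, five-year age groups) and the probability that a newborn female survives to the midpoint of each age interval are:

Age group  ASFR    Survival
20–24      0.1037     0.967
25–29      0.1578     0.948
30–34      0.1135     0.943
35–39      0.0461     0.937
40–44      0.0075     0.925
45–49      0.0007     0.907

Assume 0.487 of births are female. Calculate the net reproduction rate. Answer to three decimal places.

Proportion female at birth = 0.487.
Weighting each age-specific rate by interval width and survival:
  20–24: 5 × 0.1037 × 0.967 = 0.50139
  25–29: 5 × 0.1578 × 0.948 = 0.74797
  30–34: 5 × 0.1135 × 0.943 = 0.53515
  35–39: 5 × 0.0461 × 0.937 = 0.21598
  40–44: 5 × 0.0075 × 0.925 = 0.03469
  45–49: 5 × 0.0007 × 0.907 = 0.00317
Sum = 2.03835
NRR = 0.487 × 2.03835 = 0.99268

0.993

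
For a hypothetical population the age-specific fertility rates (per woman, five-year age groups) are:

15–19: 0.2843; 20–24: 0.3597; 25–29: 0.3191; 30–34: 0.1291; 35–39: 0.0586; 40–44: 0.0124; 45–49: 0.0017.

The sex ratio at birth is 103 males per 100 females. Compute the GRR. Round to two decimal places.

2.87

Proportion female at birth = 100 / (100 + 103) = 0.49261.
Sum of ASFRs = 0.2843 + 0.3597 + 0.3191 + 0.1291 + 0.0586 + 0.0124 + 0.0017 = 1.1649
TFR = 5 × 1.1649 = 5.8245
GRR = 0.49261 × 5.8245 = 2.86921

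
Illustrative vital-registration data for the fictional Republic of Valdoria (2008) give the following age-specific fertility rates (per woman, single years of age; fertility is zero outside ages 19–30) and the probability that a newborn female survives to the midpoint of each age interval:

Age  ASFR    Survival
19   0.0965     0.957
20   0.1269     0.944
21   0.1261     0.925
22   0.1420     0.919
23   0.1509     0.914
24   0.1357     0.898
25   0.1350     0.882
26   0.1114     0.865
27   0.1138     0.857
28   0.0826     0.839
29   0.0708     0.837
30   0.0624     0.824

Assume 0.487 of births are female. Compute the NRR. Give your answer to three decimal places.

0.590

Proportion female at birth = 0.487.
Each age group contributes 1 × ASFR × survival:
  19: 1 × 0.0965 × 0.957 = 0.09235
  20: 1 × 0.1269 × 0.944 = 0.11979
  21: 1 × 0.1261 × 0.925 = 0.11664
  22: 1 × 0.1420 × 0.919 = 0.13050
  23: 1 × 0.1509 × 0.914 = 0.13792
  24: 1 × 0.1357 × 0.898 = 0.12186
  25: 1 × 0.1350 × 0.882 = 0.11907
  26: 1 × 0.1114 × 0.865 = 0.09636
  27: 1 × 0.1138 × 0.857 = 0.09753
  28: 1 × 0.0826 × 0.839 = 0.06930
  29: 1 × 0.0708 × 0.837 = 0.05926
  30: 1 × 0.0624 × 0.824 = 0.05142
Sum = 1.21200
NRR = 0.487 × 1.21200 = 0.59024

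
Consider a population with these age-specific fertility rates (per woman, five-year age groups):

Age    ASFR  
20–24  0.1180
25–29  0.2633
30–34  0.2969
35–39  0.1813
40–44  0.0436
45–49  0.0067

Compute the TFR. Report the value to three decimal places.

Sum of ASFRs = 0.1180 + 0.2633 + 0.2969 + 0.1813 + 0.0436 + 0.0067 = 0.9098
TFR = 5 × 0.9098 = 4.549

4.549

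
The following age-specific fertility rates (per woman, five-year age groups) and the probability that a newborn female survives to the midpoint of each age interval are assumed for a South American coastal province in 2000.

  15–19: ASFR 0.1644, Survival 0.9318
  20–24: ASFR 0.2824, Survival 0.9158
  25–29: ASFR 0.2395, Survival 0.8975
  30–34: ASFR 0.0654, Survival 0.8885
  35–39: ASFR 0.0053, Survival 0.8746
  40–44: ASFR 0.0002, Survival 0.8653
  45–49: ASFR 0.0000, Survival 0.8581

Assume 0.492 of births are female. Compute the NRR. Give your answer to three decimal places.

Proportion female at birth = 0.492.
Weighting each age-specific rate by interval width and survival:
  15–19: 5 × 0.1644 × 0.9318 = 0.76594
  20–24: 5 × 0.2824 × 0.9158 = 1.29311
  25–29: 5 × 0.2395 × 0.8975 = 1.07476
  30–34: 5 × 0.0654 × 0.8885 = 0.29054
  35–39: 5 × 0.0053 × 0.8746 = 0.02318
  40–44: 5 × 0.0002 × 0.8653 = 0.00087
  45–49: 5 × 0.0000 × 0.8581 = 0.00000
Sum = 3.44840
NRR = 0.492 × 3.44840 = 1.69661

1.697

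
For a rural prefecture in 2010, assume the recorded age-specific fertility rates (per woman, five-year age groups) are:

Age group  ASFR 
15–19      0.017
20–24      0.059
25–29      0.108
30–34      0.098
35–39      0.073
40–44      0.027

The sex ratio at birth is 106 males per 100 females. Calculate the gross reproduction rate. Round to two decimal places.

0.93

Proportion female at birth = 100 / (100 + 106) = 0.48544.
Sum of ASFRs = 0.017 + 0.059 + 0.108 + 0.098 + 0.073 + 0.027 = 0.382
TFR = 5 × 0.382 = 1.91
GRR = 0.48544 × 1.91 = 0.92719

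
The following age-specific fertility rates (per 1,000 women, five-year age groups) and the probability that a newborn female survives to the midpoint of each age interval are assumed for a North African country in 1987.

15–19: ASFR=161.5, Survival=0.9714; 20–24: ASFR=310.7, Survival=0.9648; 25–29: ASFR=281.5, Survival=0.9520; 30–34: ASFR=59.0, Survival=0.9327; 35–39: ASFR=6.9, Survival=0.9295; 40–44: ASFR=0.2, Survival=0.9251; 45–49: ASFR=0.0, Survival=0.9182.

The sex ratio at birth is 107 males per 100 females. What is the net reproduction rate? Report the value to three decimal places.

1.899

Proportion female at birth = 100 / (100 + 107) = 0.48309.
Weighting each age-specific rate by interval width and survival:
  15–19: 5 × 161.5/1000 × 0.9714 = 0.78441
  20–24: 5 × 310.7/1000 × 0.9648 = 1.49882
  25–29: 5 × 281.5/1000 × 0.9520 = 1.33994
  30–34: 5 × 59.0/1000 × 0.9327 = 0.27515
  35–39: 5 × 6.9/1000 × 0.9295 = 0.03207
  40–44: 5 × 0.2/1000 × 0.9251 = 0.00093
  45–49: 5 × 0.0/1000 × 0.9182 = 0.00000
Sum = 3.93132
NRR = 0.48309 × 3.93132 = 1.89918
With NRR above 1 the population is above replacement fertility.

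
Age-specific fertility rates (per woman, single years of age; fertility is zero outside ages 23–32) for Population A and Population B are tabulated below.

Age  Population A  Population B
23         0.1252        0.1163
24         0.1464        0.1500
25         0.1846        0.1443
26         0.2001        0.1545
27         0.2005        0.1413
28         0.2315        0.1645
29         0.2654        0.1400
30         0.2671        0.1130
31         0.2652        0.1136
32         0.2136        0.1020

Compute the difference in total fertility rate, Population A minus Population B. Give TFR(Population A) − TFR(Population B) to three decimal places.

0.760

Population A:
  Sum of ASFRs = 0.1252 + 0.1464 + 0.1846 + 0.2001 + 0.2005 + 0.2315 + 0.2654 + 0.2671 + 0.2652 + 0.2136 = 2.0996
  TFR = 2.0996
Population B:
  Sum of ASFRs = 0.1163 + 0.1500 + 0.1443 + 0.1545 + 0.1413 + 0.1645 + 0.1400 + 0.1130 + 0.1136 + 0.1020 = 1.3395
  TFR = 1.3395
Difference = 2.0996 − 1.3395 = 0.7601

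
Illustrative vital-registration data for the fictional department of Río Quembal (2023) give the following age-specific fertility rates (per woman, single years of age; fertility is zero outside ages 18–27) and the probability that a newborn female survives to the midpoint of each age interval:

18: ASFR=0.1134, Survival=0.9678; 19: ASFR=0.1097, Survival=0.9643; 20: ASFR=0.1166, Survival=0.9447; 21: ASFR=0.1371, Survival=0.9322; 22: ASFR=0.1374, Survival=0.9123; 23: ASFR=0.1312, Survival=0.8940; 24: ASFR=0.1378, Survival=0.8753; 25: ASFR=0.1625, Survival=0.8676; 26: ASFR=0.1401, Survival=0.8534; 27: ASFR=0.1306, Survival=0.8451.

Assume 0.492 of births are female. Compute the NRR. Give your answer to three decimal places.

Proportion female at birth = 0.492.
Weighting each age-specific rate by interval width and survival:
  18: 1 × 0.1134 × 0.9678 = 0.10975
  19: 1 × 0.1097 × 0.9643 = 0.10578
  20: 1 × 0.1166 × 0.9447 = 0.11015
  21: 1 × 0.1371 × 0.9322 = 0.12780
  22: 1 × 0.1374 × 0.9123 = 0.12535
  23: 1 × 0.1312 × 0.8940 = 0.11729
  24: 1 × 0.1378 × 0.8753 = 0.12062
  25: 1 × 0.1625 × 0.8676 = 0.14099
  26: 1 × 0.1401 × 0.8534 = 0.11956
  27: 1 × 0.1306 × 0.8451 = 0.11037
Sum = 1.18766
NRR = 0.492 × 1.18766 = 0.58433

0.584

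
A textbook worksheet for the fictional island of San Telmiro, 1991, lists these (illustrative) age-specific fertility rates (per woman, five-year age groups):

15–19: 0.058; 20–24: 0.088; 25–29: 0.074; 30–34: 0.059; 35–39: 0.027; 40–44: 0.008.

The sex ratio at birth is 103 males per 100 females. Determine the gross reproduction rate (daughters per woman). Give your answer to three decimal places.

Proportion female at birth = 100 / (100 + 103) = 0.49261.
Sum of ASFRs = 0.058 + 0.088 + 0.074 + 0.059 + 0.027 + 0.008 = 0.314
TFR = 5 × 0.314 = 1.57
GRR = 0.49261 × 1.57 = 0.77340

0.773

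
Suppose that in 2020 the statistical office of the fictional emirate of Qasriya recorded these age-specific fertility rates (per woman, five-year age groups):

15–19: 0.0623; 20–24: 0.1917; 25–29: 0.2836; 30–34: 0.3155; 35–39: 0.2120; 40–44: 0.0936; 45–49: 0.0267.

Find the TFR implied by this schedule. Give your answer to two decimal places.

Sum of ASFRs = 0.0623 + 0.1917 + 0.2836 + 0.3155 + 0.2120 + 0.0936 + 0.0267 = 1.1854
TFR = 5 × 1.1854 = 5.927

5.93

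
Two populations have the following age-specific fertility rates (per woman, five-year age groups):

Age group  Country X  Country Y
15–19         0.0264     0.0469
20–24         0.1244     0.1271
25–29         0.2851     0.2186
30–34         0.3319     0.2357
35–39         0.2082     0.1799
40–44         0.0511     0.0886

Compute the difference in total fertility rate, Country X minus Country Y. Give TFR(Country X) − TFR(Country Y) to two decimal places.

Country X:
  Sum of ASFRs = 0.0264 + 0.1244 + 0.2851 + 0.3319 + 0.2082 + 0.0511 = 1.0271
  TFR = 5 × 1.0271 = 5.1355
Country Y:
  Sum of ASFRs = 0.0469 + 0.1271 + 0.2186 + 0.2357 + 0.1799 + 0.0886 = 0.8968
  TFR = 5 × 0.8968 = 4.484
Difference = 5.1355 − 4.484 = 0.6515

0.65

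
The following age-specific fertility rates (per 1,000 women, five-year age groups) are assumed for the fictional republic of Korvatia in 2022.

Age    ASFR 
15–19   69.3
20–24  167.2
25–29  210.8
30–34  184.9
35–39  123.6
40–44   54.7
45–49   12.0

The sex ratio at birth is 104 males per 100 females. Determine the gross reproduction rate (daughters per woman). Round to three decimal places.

2.016

Proportion female at birth = 100 / (100 + 104) = 0.49020.
Sum of ASFRs = 69.3 + 167.2 + 210.8 + 184.9 + 123.6 + 54.7 + 12.0 = 822.5
TFR = 5 × 822.5 / 1000 = 4.1125
GRR = 0.49020 × 4.1125 = 2.01595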